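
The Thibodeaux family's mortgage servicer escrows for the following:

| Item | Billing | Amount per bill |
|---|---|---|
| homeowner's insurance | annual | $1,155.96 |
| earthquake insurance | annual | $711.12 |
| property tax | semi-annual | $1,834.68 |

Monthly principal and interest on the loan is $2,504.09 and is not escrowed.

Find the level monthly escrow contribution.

Homeowner's insurance = $1,155.96 per year
Earthquake insurance = $711.12 per year
Property tax = $1,834.68 × 2 = $3,669.36 per year
Annual escrow total = $1,155.96 + $711.12 + $3,669.36 = $5,536.44
Monthly escrow = $5,536.44 / 12 = $461.37

$461.37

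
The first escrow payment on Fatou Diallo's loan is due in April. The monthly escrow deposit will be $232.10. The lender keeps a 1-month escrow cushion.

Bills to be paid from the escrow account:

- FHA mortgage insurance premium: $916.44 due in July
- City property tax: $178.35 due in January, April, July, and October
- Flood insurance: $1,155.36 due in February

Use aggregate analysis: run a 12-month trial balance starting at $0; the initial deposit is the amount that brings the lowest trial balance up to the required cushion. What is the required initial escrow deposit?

$576.84

Cushion = 1 × $232.10 = $232.10
Trial balance (start $0, +$232.10 each month, − disbursements):
  Apr: +$232.10 − $178.35 → $53.75
  May: +$232.10 → $285.85
  Jun: +$232.10 → $517.95
  Jul: +$232.10 − $1,094.79 → -$344.74
  Aug: +$232.10 → -$112.64
  Sep: +$232.10 → $119.46
  Oct: +$232.10 − $178.35 → $173.21
  Nov: +$232.10 → $405.31
  Dec: +$232.10 → $637.41
  Jan: +$232.10 − $178.35 → $691.16
  Feb: +$232.10 − $1,155.36 → -$232.10
  Mar: +$232.10 → $0.00
Lowest trial balance = -$344.74 (Jul)
Initial deposit = cushion − low point = $232.10 − (-$344.74) = $576.84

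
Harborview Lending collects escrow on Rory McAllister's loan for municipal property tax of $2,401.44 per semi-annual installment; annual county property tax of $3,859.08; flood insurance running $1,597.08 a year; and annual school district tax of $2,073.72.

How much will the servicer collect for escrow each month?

Municipal property tax — $2,401.44 × 2 = $4,802.88
County property tax — $3,859.08
Flood insurance — $1,597.08
School district tax — $2,073.72
Total per year = $4,802.88 + $3,859.08 + $1,597.08 + $2,073.72 = $12,332.76
Per month = $12,332.76 / 12 = $1,027.73

$1,027.73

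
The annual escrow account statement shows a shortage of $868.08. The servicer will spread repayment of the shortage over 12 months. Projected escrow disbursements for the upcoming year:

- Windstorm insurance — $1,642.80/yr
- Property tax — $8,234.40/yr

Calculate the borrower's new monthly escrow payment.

Windstorm insurance — $1,642.80/yr
Property tax — $8,234.40/yr
Combined annual = $1,642.80 + $8,234.40 = $9,877.20
Per month = $9,877.20 ÷ 12 = $823.10
Shortage per month = $868.08 / 12 = $72.34
Adjusted monthly = $823.10 + $72.34 = $895.44

$895.44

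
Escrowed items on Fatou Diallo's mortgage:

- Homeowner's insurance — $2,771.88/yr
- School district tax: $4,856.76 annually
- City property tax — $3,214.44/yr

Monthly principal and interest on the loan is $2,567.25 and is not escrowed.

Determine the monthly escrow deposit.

Homeowner's insurance: $2,771.88
School district tax: $4,856.76
City property tax: $3,214.44
Annual escrow total = $2,771.88 + $4,856.76 + $3,214.44 = $10,843.08
Base monthly escrow = $10,843.08 / 12 = $903.59

$903.59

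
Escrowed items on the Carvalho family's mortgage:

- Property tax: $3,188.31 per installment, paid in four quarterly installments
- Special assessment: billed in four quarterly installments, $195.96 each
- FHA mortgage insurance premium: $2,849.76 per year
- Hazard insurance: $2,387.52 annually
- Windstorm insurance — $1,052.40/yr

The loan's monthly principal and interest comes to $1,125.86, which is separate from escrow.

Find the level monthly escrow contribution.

$1,652.23

Property tax = $3,188.31 × 4 = $12,753.24
Special assessment = $195.96 × 4 = $783.84
FHA mortgage insurance premium = $2,849.76
Hazard insurance = $2,387.52
Windstorm insurance = $1,052.40
Yearly total = $19,826.76
Monthly = $19,826.76 / 12 = $1,652.23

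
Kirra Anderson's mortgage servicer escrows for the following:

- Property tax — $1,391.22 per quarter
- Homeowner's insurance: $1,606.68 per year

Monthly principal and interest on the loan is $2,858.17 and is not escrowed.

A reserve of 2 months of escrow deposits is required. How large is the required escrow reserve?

Property tax: $1,391.22 × 4 = $5,564.88/yr
Homeowner's insurance: $1,606.68/yr
Combined annual = $5,564.88 + $1,606.68 = $7,171.56
Base monthly escrow = $7,171.56 ÷ 12 = $597.63
Required cushion = 2 × $597.63 = $1,195.26

$1,195.26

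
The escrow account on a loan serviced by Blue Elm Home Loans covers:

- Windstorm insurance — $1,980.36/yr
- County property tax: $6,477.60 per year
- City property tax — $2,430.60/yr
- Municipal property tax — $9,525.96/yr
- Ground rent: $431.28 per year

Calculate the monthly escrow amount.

$1,737.15

Windstorm insurance = $1,980.36 per year
County property tax = $6,477.60 per year
City property tax = $2,430.60 per year
Municipal property tax = $9,525.96 per year
Ground rent = $431.28 per year
Annual escrow total = $1,980.36 + $6,477.60 + $2,430.60 + $9,525.96 + $431.28 = $20,845.80
Base monthly escrow = $20,845.80 ÷ 12 = $1,737.15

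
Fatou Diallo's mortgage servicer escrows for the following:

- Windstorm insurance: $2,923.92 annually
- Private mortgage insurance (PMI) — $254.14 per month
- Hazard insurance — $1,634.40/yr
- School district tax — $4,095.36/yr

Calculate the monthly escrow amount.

$975.28

Windstorm insurance = $2,923.92 per year
Private mortgage insurance (PMI) = $254.14 × 12 = $3,049.68 per year
Hazard insurance = $1,634.40 per year
School district tax = $4,095.36 per year
Yearly total = $2,923.92 + $3,049.68 + $1,634.40 + $4,095.36 = $11,703.36
Per month = $11,703.36 ÷ 12 = $975.28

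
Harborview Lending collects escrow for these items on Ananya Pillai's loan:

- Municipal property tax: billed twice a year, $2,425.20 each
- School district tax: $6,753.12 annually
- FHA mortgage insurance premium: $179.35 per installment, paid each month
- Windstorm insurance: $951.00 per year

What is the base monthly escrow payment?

$1,225.56

Municipal property tax — $2,425.20 × 2 = $4,850.40 annually
School district tax — $6,753.12 annually
FHA mortgage insurance premium — $179.35 × 12 = $2,152.20 annually
Windstorm insurance — $951.00 annually
Total per year = $4,850.40 + $6,753.12 + $2,152.20 + $951.00 = $14,706.72
Per month = $14,706.72 / 12 = $1,225.56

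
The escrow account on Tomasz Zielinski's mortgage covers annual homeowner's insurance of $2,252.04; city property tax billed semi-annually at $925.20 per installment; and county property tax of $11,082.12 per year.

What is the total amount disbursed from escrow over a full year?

$15,184.56

Homeowner's insurance: $2,252.04/yr
City property tax: $925.20 × 2 = $1,850.40/yr
County property tax: $11,082.12/yr
Total per year = $15,184.56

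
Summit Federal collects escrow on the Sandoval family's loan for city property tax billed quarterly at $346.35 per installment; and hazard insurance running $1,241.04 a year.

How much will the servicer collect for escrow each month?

City property tax — $346.35 × 4 = $1,385.40
Hazard insurance — $1,241.04
Total per year = $2,626.44
Base monthly escrow = $2,626.44 / 12 = $218.87

$218.87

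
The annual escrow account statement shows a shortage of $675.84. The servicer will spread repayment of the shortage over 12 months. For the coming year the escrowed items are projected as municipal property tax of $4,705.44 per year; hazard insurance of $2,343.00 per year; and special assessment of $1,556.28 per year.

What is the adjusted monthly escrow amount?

Municipal property tax: $4,705.44/yr
Hazard insurance: $2,343.00/yr
Special assessment: $1,556.28/yr
Total per year = $8,604.72
Per month = $8,604.72 ÷ 12 = $717.06
Shortage per month = $675.84 / 12 = $56.32
Adjusted monthly = $717.06 + $56.32 = $773.38

$773.38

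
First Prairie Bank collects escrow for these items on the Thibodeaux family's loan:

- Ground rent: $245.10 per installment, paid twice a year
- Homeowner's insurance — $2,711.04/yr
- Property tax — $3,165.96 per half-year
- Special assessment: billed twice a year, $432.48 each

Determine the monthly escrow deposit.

Ground rent = $245.10 × 2 = $490.20 per year
Homeowner's insurance = $2,711.04 per year
Property tax = $3,165.96 × 2 = $6,331.92 per year
Special assessment = $432.48 × 2 = $864.96 per year
Yearly total = $10,398.12
Per month = $10,398.12 / 12 = $866.51

$866.51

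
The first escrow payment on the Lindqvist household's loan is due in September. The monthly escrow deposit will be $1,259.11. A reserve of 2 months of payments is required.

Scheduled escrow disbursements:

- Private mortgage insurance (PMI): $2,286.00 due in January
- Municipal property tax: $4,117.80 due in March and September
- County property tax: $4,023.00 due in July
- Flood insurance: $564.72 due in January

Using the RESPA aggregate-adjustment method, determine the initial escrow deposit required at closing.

$5,376.91

Cushion = 2 × $1,259.11 = $2,518.22
Trial balance (start $0, +$1,259.11 each month, − disbursements):
  Sep: +$1,259.11 − $4,117.80 → -$2,858.69
  Oct: +$1,259.11 → -$1,599.58
  Nov: +$1,259.11 → -$340.47
  Dec: +$1,259.11 → $918.64
  Jan: +$1,259.11 − $2,850.72 → -$672.97
  Feb: +$1,259.11 → $586.14
  Mar: +$1,259.11 − $4,117.80 → -$2,272.55
  Apr: +$1,259.11 → -$1,013.44
  May: +$1,259.11 → $245.67
  Jun: +$1,259.11 → $1,504.78
  Jul: +$1,259.11 − $4,023.00 → -$1,259.11
  Aug: +$1,259.11 → $0.00
Lowest trial balance = -$2,858.69 (Sep)
Initial deposit = cushion − low point = $2,518.22 − (-$2,858.69) = $5,376.91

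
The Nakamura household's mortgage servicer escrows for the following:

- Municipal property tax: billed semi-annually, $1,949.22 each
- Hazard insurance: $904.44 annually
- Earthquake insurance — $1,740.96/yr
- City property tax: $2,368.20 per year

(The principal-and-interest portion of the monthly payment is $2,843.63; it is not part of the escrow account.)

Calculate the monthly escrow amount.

Municipal property tax — $1,949.22 × 2 = $3,898.44 annually
Hazard insurance — $904.44 annually
Earthquake insurance — $1,740.96 annually
City property tax — $2,368.20 annually
Yearly total = $8,912.04
Base monthly escrow = $8,912.04 / 12 = $742.67

$742.67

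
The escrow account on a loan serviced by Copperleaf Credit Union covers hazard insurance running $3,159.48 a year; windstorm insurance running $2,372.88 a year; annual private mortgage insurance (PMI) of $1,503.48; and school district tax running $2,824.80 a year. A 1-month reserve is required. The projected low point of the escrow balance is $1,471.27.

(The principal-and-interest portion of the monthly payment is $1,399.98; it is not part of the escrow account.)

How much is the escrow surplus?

Hazard insurance = $3,159.48 per year
Windstorm insurance = $2,372.88 per year
Private mortgage insurance (PMI) = $1,503.48 per year
School district tax = $2,824.80 per year
Yearly total = $9,860.64
Per month = $9,860.64 ÷ 12 = $821.72
Required cushion = 1 × $821.72 = $821.72
Surplus = $1,471.27 − $821.72 = $649.55

$649.55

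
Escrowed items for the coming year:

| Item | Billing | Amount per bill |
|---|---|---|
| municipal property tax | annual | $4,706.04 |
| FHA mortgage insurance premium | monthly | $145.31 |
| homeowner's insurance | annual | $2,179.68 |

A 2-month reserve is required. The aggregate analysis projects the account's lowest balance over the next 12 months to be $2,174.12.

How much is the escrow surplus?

Municipal property tax: $4,706.04/yr
FHA mortgage insurance premium: $145.31 × 12 = $1,743.72/yr
Homeowner's insurance: $2,179.68/yr
Total annual escrow = $4,706.04 + $1,743.72 + $2,179.68 = $8,629.44
Base monthly escrow = $8,629.44 / 12 = $719.12
Required cushion = 2 × $719.12 = $1,438.24
Surplus = $2,174.12 − $1,438.24 = $735.88

$735.88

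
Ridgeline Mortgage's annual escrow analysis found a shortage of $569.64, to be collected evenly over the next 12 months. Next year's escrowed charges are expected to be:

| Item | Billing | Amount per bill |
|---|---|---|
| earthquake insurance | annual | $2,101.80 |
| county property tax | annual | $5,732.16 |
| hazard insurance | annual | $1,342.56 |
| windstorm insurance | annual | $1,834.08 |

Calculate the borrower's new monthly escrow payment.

Earthquake insurance — $2,101.80/yr
County property tax — $5,732.16/yr
Hazard insurance — $1,342.56/yr
Windstorm insurance — $1,834.08/yr
Yearly total = $2,101.80 + $5,732.16 + $1,342.56 + $1,834.08 = $11,010.60
Per month = $11,010.60 / 12 = $917.55
Shortage spread = $569.64 / 12 = $47.47/mo
New monthly escrow = $917.55 + $47.47 = $965.02

$965.02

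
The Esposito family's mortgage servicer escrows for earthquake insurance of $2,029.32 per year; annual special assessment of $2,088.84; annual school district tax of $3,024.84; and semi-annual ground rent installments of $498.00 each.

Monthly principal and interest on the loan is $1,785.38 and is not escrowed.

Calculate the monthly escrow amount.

Earthquake insurance = $2,029.32/yr
Special assessment = $2,088.84/yr
School district tax = $3,024.84/yr
Ground rent = $498.00 × 2 = $996.00/yr
Yearly total = $2,029.32 + $2,088.84 + $3,024.84 + $996.00 = $8,139.00
Per month = $8,139.00 / 12 = $678.25

$678.25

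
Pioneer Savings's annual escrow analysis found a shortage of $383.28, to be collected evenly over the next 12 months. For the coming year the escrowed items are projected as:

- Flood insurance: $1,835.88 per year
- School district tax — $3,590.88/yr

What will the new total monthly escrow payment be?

$484.17

Flood insurance — $1,835.88 per year
School district tax — $3,590.88 per year
Yearly total = $5,426.76
Per month = $5,426.76 ÷ 12 = $452.23
Shortage per month = $383.28 ÷ 12 = $31.94
Adjusted monthly = $452.23 + $31.94 = $484.17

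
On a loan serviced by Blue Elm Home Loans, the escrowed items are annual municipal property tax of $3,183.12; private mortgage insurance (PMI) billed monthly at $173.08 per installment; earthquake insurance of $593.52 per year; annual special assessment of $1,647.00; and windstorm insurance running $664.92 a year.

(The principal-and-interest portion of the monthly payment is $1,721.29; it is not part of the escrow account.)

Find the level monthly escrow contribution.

$680.46

Municipal property tax — $3,183.12 per year
Private mortgage insurance (PMI) — $173.08 × 12 = $2,076.96 per year
Earthquake insurance — $593.52 per year
Special assessment — $1,647.00 per year
Windstorm insurance — $664.92 per year
Yearly total = $3,183.12 + $2,076.96 + $593.52 + $1,647.00 + $664.92 = $8,165.52
Per month = $8,165.52 ÷ 12 = $680.46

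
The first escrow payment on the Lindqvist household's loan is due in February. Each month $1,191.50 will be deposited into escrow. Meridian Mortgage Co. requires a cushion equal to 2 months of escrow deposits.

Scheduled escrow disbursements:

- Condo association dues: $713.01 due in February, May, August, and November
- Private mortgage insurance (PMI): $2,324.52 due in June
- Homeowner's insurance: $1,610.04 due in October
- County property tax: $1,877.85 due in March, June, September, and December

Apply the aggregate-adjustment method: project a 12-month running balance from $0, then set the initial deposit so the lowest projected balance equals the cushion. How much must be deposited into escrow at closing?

Cushion = 2 × $1,191.50 = $2,383.00
Trial balance (start $0, +$1,191.50 each month, − disbursements):
  Feb: +$1,191.50 − $713.01 → $478.49
  Mar: +$1,191.50 − $1,877.85 → -$207.86
  Apr: +$1,191.50 → $983.64
  May: +$1,191.50 − $713.01 → $1,462.13
  Jun: +$1,191.50 − $4,202.37 → -$1,548.74
  Jul: +$1,191.50 → -$357.24
  Aug: +$1,191.50 − $713.01 → $121.25
  Sep: +$1,191.50 − $1,877.85 → -$565.10
  Oct: +$1,191.50 − $1,610.04 → -$983.64
  Nov: +$1,191.50 − $713.01 → -$505.15
  Dec: +$1,191.50 − $1,877.85 → -$1,191.50
  Jan: +$1,191.50 → $0.00
Lowest trial balance = -$1,548.74 (Jun)
Initial deposit = cushion − low point = $2,383.00 − (-$1,548.74) = $3,931.74

$3,931.74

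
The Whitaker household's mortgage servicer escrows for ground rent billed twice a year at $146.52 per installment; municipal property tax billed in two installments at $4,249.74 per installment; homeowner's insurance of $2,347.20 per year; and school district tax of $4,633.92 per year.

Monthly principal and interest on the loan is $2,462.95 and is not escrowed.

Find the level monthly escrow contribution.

$1,314.47

Ground rent — $146.52 × 2 = $293.04 per year
Municipal property tax — $4,249.74 × 2 = $8,499.48 per year
Homeowner's insurance — $2,347.20 per year
School district tax — $4,633.92 per year
Total per year = $293.04 + $8,499.48 + $2,347.20 + $4,633.92 = $15,773.64
Base monthly escrow = $15,773.64 ÷ 12 = $1,314.47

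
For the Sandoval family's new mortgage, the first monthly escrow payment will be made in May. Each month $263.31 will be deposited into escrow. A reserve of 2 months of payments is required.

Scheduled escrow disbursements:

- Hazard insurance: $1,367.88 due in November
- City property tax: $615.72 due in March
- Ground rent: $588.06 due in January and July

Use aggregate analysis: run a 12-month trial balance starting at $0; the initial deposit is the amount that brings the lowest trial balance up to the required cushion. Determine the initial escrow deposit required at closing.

$789.93

Cushion = 2 × $263.31 = $526.62
Trial balance (start $0, +$263.31 each month, − disbursements):
  May: +$263.31 → $263.31
  Jun: +$263.31 → $526.62
  Jul: +$263.31 − $588.06 → $201.87
  Aug: +$263.31 → $465.18
  Sep: +$263.31 → $728.49
  Oct: +$263.31 → $991.80
  Nov: +$263.31 − $1,367.88 → -$112.77
  Dec: +$263.31 → $150.54
  Jan: +$263.31 − $588.06 → -$174.21
  Feb: +$263.31 → $89.10
  Mar: +$263.31 − $615.72 → -$263.31
  Apr: +$263.31 → $0.00
Lowest trial balance = -$263.31 (Mar)
Initial deposit = cushion − low point = $526.62 − (-$263.31) = $789.93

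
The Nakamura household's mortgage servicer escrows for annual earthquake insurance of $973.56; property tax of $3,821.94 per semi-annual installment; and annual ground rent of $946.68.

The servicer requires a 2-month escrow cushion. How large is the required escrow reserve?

$1,594.02

Earthquake insurance: $973.56
Property tax: $3,821.94 × 2 = $7,643.88
Ground rent: $946.68
Annual escrow total = $973.56 + $7,643.88 + $946.68 = $9,564.12
Per month = $9,564.12 / 12 = $797.01
Reserve = 2 × $797.01 = $1,594.02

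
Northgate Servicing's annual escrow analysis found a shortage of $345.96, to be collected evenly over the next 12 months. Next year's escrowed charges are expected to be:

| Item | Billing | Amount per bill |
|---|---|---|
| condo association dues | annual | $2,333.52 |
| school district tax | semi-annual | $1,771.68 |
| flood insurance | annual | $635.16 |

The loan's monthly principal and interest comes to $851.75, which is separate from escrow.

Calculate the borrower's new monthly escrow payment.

Condo association dues = $2,333.52 annually
School district tax = $1,771.68 × 2 = $3,543.36 annually
Flood insurance = $635.16 annually
Yearly total = $2,333.52 + $3,543.36 + $635.16 = $6,512.04
Per month = $6,512.04 / 12 = $542.67
Monthly shortage recovery: $345.96 ÷ 12 = $28.83
Adjusted monthly = $542.67 + $28.83 = $571.50

$571.50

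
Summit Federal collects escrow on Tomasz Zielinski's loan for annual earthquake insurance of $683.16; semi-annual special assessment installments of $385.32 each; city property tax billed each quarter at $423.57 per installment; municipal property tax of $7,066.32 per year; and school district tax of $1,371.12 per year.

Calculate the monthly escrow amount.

$965.46

Earthquake insurance: $683.16 annually
Special assessment: $385.32 × 2 = $770.64 annually
City property tax: $423.57 × 4 = $1,694.28 annually
Municipal property tax: $7,066.32 annually
School district tax: $1,371.12 annually
Total annual escrow = $11,585.52
Monthly = $11,585.52 ÷ 12 = $965.46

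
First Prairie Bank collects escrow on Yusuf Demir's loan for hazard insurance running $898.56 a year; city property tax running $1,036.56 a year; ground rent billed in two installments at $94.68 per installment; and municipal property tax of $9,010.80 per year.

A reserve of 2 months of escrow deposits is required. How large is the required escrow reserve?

Hazard insurance = $898.56 per year
City property tax = $1,036.56 per year
Ground rent = $94.68 × 2 = $189.36 per year
Municipal property tax = $9,010.80 per year
Total annual escrow = $11,135.28
Base monthly escrow = $11,135.28 / 12 = $927.94
Required cushion = 2 × $927.94 = $1,855.88

$1,855.88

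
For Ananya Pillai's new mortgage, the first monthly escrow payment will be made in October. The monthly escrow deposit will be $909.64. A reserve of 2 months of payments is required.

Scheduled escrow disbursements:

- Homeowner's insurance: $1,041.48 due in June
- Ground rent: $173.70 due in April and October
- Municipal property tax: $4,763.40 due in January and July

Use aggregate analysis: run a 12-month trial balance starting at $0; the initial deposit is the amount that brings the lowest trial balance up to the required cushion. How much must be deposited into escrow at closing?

$3,638.56

Cushion = 2 × $909.64 = $1,819.28
Trial balance (start $0, +$909.64 each month, − disbursements):
  Oct: +$909.64 − $173.70 → $735.94
  Nov: +$909.64 → $1,645.58
  Dec: +$909.64 → $2,555.22
  Jan: +$909.64 − $4,763.40 → -$1,298.54
  Feb: +$909.64 → -$388.90
  Mar: +$909.64 → $520.74
  Apr: +$909.64 − $173.70 → $1,256.68
  May: +$909.64 → $2,166.32
  Jun: +$909.64 − $1,041.48 → $2,034.48
  Jul: +$909.64 − $4,763.40 → -$1,819.28
  Aug: +$909.64 → -$909.64
  Sep: +$909.64 → $0.00
Lowest trial balance = -$1,819.28 (Jul)
Initial deposit = cushion − low point = $1,819.28 − (-$1,819.28) = $3,638.56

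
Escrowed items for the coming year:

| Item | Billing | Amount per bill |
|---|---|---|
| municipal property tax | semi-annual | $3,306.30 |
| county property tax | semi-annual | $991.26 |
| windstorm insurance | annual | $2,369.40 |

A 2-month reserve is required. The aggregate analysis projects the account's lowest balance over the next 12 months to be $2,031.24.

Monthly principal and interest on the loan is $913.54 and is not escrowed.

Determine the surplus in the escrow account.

$203.82

Municipal property tax: $3,306.30 × 2 = $6,612.60 annually
County property tax: $991.26 × 2 = $1,982.52 annually
Windstorm insurance: $2,369.40 annually
Total per year = $10,964.52
Per month = $10,964.52 / 12 = $913.71
Required reserve = 2 × $913.71 = $1,827.42
Excess over cushion: $2,031.24 − $1,827.42 = $203.82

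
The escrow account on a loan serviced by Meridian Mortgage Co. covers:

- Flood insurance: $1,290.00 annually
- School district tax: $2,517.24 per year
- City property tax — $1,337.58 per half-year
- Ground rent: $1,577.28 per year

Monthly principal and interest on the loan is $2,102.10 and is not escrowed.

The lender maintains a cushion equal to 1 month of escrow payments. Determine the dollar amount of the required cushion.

$671.64

Flood insurance = $1,290.00
School district tax = $2,517.24
City property tax = $1,337.58 × 2 = $2,675.16
Ground rent = $1,577.28
Total per year = $1,290.00 + $2,517.24 + $2,675.16 + $1,577.28 = $8,059.68
Monthly = $8,059.68 / 12 = $671.64
Reserve = 1 × $671.64 = $671.64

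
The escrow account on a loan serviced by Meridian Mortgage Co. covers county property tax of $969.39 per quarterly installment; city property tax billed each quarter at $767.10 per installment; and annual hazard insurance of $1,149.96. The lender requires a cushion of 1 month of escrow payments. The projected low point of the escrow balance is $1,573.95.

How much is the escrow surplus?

$899.29

County property tax — $969.39 × 4 = $3,877.56 per year
City property tax — $767.10 × 4 = $3,068.40 per year
Hazard insurance — $1,149.96 per year
Annual escrow total = $3,877.56 + $3,068.40 + $1,149.96 = $8,095.92
Monthly escrow = $8,095.92 ÷ 12 = $674.66
Cushion = 1 × $674.66 = $674.66
Excess over cushion: $1,573.95 − $674.66 = $899.29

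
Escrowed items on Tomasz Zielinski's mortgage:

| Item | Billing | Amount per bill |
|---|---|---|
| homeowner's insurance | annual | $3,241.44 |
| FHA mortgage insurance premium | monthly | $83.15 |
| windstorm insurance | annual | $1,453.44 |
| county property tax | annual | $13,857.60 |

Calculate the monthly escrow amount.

$1,629.19

Homeowner's insurance: $3,241.44
FHA mortgage insurance premium: $83.15 × 12 = $997.80
Windstorm insurance: $1,453.44
County property tax: $13,857.60
Yearly total = $3,241.44 + $997.80 + $1,453.44 + $13,857.60 = $19,550.28
Monthly escrow = $19,550.28 ÷ 12 = $1,629.19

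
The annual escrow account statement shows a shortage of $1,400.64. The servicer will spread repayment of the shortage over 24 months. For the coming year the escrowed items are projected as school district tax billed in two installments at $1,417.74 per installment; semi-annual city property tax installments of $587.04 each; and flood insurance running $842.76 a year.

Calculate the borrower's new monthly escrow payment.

School district tax — $1,417.74 × 2 = $2,835.48/yr
City property tax — $587.04 × 2 = $1,174.08/yr
Flood insurance — $842.76/yr
Total per year = $2,835.48 + $1,174.08 + $842.76 = $4,852.32
Monthly = $4,852.32 / 12 = $404.36
Shortage spread = $1,400.64 ÷ 24 = $58.36/mo
New monthly escrow = $404.36 + $58.36 = $462.72

$462.72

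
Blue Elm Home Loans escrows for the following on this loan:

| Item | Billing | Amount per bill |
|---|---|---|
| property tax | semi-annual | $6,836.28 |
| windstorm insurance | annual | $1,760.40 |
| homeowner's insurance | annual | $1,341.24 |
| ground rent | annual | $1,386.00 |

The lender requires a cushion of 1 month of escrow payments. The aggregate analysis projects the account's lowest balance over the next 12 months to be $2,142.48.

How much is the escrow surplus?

Property tax — $6,836.28 × 2 = $13,672.56 annually
Windstorm insurance — $1,760.40 annually
Homeowner's insurance — $1,341.24 annually
Ground rent — $1,386.00 annually
Yearly total = $18,160.20
Per month = $18,160.20 / 12 = $1,513.35
Required cushion = 1 × $1,513.35 = $1,513.35
Surplus = $2,142.48 − $1,513.35 = $629.13

$629.13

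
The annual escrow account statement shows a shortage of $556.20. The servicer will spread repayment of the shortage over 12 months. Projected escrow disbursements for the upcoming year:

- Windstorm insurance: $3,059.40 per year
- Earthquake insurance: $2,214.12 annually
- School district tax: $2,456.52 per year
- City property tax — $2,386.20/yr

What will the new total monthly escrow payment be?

Windstorm insurance — $3,059.40 per year
Earthquake insurance — $2,214.12 per year
School district tax — $2,456.52 per year
City property tax — $2,386.20 per year
Total annual escrow = $10,116.24
Monthly escrow = $10,116.24 ÷ 12 = $843.02
Shortage spread = $556.20 ÷ 12 = $46.35/mo
Adjusted monthly = $843.02 + $46.35 = $889.37

$889.37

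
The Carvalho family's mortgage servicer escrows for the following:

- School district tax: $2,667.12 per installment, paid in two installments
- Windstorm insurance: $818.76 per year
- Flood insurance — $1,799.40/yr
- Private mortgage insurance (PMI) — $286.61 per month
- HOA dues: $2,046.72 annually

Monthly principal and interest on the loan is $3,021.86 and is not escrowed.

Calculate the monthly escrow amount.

$1,119.87

School district tax = $2,667.12 × 2 = $5,334.24 annually
Windstorm insurance = $818.76 annually
Flood insurance = $1,799.40 annually
Private mortgage insurance (PMI) = $286.61 × 12 = $3,439.32 annually
HOA dues = $2,046.72 annually
Total per year = $5,334.24 + $818.76 + $1,799.40 + $3,439.32 + $2,046.72 = $13,438.44
Base monthly escrow = $13,438.44 / 12 = $1,119.87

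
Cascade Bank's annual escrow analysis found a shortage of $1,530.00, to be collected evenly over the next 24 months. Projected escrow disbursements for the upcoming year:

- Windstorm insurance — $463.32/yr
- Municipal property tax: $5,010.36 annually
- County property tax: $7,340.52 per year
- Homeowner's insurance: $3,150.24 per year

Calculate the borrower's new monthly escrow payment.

$1,394.12

Windstorm insurance: $463.32
Municipal property tax: $5,010.36
County property tax: $7,340.52
Homeowner's insurance: $3,150.24
Yearly total = $463.32 + $5,010.36 + $7,340.52 + $3,150.24 = $15,964.44
Monthly = $15,964.44 / 12 = $1,330.37
Shortage spread = $1,530.00 ÷ 24 = $63.75/mo
New monthly escrow = $1,330.37 + $63.75 = $1,394.12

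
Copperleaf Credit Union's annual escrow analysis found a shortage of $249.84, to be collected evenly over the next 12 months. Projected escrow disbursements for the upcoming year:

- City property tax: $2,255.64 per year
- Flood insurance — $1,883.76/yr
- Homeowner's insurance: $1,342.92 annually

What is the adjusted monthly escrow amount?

City property tax — $2,255.64
Flood insurance — $1,883.76
Homeowner's insurance — $1,342.92
Annual escrow total = $5,482.32
Monthly = $5,482.32 ÷ 12 = $456.86
Monthly shortage recovery: $249.84 ÷ 12 = $20.82
New monthly escrow = $456.86 + $20.82 = $477.68

$477.68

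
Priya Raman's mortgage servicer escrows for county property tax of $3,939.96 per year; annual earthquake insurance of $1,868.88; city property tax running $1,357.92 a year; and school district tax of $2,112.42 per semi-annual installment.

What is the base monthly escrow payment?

County property tax — $3,939.96
Earthquake insurance — $1,868.88
City property tax — $1,357.92
School district tax — $2,112.42 × 2 = $4,224.84
Combined annual = $3,939.96 + $1,868.88 + $1,357.92 + $4,224.84 = $11,391.60
Monthly = $11,391.60 / 12 = $949.30

$949.30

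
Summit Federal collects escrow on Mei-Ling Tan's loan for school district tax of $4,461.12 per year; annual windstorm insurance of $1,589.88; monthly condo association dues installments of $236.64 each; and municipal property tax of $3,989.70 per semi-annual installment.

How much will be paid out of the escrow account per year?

School district tax — $4,461.12
Windstorm insurance — $1,589.88
Condo association dues — $236.64 × 12 = $2,839.68
Municipal property tax — $3,989.70 × 2 = $7,979.40
Combined annual = $4,461.12 + $1,589.88 + $2,839.68 + $7,979.40 = $16,870.08

$16,870.08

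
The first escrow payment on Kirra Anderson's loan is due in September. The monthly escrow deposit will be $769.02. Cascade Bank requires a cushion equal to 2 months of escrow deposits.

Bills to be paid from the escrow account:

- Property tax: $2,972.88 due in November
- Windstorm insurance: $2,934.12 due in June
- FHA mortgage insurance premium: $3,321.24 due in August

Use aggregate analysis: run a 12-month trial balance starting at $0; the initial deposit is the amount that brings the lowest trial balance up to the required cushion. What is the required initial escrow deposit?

$2,203.86

Cushion = 2 × $769.02 = $1,538.04
Trial balance (start $0, +$769.02 each month, − disbursements):
  Sep: +$769.02 → $769.02
  Oct: +$769.02 → $1,538.04
  Nov: +$769.02 − $2,972.88 → -$665.82
  Dec: +$769.02 → $103.20
  Jan: +$769.02 → $872.22
  Feb: +$769.02 → $1,641.24
  Mar: +$769.02 → $2,410.26
  Apr: +$769.02 → $3,179.28
  May: +$769.02 → $3,948.30
  Jun: +$769.02 − $2,934.12 → $1,783.20
  Jul: +$769.02 → $2,552.22
  Aug: +$769.02 − $3,321.24 → $0.00
Lowest trial balance = -$665.82 (Nov)
Initial deposit = cushion − low point = $1,538.04 − (-$665.82) = $2,203.86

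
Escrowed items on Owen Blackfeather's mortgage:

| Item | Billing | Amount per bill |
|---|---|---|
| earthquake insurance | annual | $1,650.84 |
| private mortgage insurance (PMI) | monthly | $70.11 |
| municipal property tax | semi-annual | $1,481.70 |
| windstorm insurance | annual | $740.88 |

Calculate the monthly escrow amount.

Earthquake insurance: $1,650.84 per year
Private mortgage insurance (PMI): $70.11 × 12 = $841.32 per year
Municipal property tax: $1,481.70 × 2 = $2,963.40 per year
Windstorm insurance: $740.88 per year
Total annual escrow = $6,196.44
Base monthly escrow = $6,196.44 ÷ 12 = $516.37

$516.37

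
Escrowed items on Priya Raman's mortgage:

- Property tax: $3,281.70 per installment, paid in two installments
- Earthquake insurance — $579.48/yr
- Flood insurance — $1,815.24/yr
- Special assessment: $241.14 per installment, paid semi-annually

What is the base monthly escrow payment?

$786.70

Property tax = $3,281.70 × 2 = $6,563.40/yr
Earthquake insurance = $579.48/yr
Flood insurance = $1,815.24/yr
Special assessment = $241.14 × 2 = $482.28/yr
Combined annual = $9,440.40
Base monthly escrow = $9,440.40 ÷ 12 = $786.70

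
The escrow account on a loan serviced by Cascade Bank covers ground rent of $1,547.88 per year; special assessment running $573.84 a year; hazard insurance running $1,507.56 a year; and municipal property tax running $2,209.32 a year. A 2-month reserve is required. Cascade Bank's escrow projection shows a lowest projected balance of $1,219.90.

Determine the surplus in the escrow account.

Ground rent = $1,547.88/yr
Special assessment = $573.84/yr
Hazard insurance = $1,507.56/yr
Municipal property tax = $2,209.32/yr
Combined annual = $1,547.88 + $573.84 + $1,507.56 + $2,209.32 = $5,838.60
Monthly = $5,838.60 ÷ 12 = $486.55
Required reserve = 2 × $486.55 = $973.10
Surplus = $1,219.90 − $973.10 = $246.80

$246.80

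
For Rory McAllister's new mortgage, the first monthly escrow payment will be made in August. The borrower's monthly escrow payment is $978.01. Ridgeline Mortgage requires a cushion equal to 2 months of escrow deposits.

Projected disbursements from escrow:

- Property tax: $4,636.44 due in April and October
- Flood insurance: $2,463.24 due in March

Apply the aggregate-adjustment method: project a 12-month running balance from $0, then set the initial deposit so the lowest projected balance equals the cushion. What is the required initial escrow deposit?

Cushion = 2 × $978.01 = $1,956.02
Trial balance (start $0, +$978.01 each month, − disbursements):
  Aug: +$978.01 → $978.01
  Sep: +$978.01 → $1,956.02
  Oct: +$978.01 − $4,636.44 → -$1,702.41
  Nov: +$978.01 → -$724.40
  Dec: +$978.01 → $253.61
  Jan: +$978.01 → $1,231.62
  Feb: +$978.01 → $2,209.63
  Mar: +$978.01 − $2,463.24 → $724.40
  Apr: +$978.01 − $4,636.44 → -$2,934.03
  May: +$978.01 → -$1,956.02
  Jun: +$978.01 → -$978.01
  Jul: +$978.01 → $0.00
Lowest trial balance = -$2,934.03 (Apr)
Initial deposit = cushion − low point = $1,956.02 − (-$2,934.03) = $4,890.05

$4,890.05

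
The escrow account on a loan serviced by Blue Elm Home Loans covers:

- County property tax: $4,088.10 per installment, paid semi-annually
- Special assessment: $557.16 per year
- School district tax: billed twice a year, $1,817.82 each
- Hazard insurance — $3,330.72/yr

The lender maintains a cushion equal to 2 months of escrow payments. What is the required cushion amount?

$2,616.62

County property tax: $4,088.10 × 2 = $8,176.20
Special assessment: $557.16
School district tax: $1,817.82 × 2 = $3,635.64
Hazard insurance: $3,330.72
Yearly total = $8,176.20 + $557.16 + $3,635.64 + $3,330.72 = $15,699.72
Per month = $15,699.72 / 12 = $1,308.31
Reserve = 2 × $1,308.31 = $2,616.62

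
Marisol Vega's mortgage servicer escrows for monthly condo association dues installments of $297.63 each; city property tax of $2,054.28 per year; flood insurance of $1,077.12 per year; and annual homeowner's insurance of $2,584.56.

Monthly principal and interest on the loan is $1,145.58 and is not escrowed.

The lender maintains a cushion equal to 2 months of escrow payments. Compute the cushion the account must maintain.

Condo association dues — $297.63 × 12 = $3,571.56 per year
City property tax — $2,054.28 per year
Flood insurance — $1,077.12 per year
Homeowner's insurance — $2,584.56 per year
Total per year = $9,287.52
Monthly = $9,287.52 / 12 = $773.96
Required cushion = 2 × $773.96 = $1,547.92

$1,547.92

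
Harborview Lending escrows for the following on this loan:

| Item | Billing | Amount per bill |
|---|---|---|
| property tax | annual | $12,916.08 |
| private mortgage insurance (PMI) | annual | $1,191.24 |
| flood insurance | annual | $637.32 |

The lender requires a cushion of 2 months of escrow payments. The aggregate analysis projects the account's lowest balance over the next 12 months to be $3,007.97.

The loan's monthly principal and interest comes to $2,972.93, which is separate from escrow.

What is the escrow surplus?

Property tax = $12,916.08 annually
Private mortgage insurance (PMI) = $1,191.24 annually
Flood insurance = $637.32 annually
Combined annual = $14,744.64
Monthly = $14,744.64 ÷ 12 = $1,228.72
Required reserve = 2 × $1,228.72 = $2,457.44
Surplus = $3,007.97 − $2,457.44 = $550.53

$550.53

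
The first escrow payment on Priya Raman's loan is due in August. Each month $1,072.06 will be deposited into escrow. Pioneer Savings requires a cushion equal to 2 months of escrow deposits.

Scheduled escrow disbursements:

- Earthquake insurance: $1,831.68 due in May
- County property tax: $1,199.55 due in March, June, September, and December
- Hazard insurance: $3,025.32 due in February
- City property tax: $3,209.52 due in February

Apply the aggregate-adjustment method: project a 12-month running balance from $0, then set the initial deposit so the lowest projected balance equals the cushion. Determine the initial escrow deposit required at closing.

$3,401.13

Cushion = 2 × $1,072.06 = $2,144.12
Trial balance (start $0, +$1,072.06 each month, − disbursements):
  Aug: +$1,072.06 → $1,072.06
  Sep: +$1,072.06 − $1,199.55 → $944.57
  Oct: +$1,072.06 → $2,016.63
  Nov: +$1,072.06 → $3,088.69
  Dec: +$1,072.06 − $1,199.55 → $2,961.20
  Jan: +$1,072.06 → $4,033.26
  Feb: +$1,072.06 − $6,234.84 → -$1,129.52
  Mar: +$1,072.06 − $1,199.55 → -$1,257.01
  Apr: +$1,072.06 → -$184.95
  May: +$1,072.06 − $1,831.68 → -$944.57
  Jun: +$1,072.06 − $1,199.55 → -$1,072.06
  Jul: +$1,072.06 → $0.00
Lowest trial balance = -$1,257.01 (Mar)
Initial deposit = cushion − low point = $2,144.12 − (-$1,257.01) = $3,401.13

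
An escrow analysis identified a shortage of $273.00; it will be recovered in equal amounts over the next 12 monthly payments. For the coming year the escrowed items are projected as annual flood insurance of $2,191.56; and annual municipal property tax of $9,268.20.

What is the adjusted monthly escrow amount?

Flood insurance = $2,191.56/yr
Municipal property tax = $9,268.20/yr
Yearly total = $2,191.56 + $9,268.20 = $11,459.76
Monthly = $11,459.76 / 12 = $954.98
Monthly shortage recovery: $273.00 ÷ 12 = $22.75
Adjusted monthly = $954.98 + $22.75 = $977.73

$977.73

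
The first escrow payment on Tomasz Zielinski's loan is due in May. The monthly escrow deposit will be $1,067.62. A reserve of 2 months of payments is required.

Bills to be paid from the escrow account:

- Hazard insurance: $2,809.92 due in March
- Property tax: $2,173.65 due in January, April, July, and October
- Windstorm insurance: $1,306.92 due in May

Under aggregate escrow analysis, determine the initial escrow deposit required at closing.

$2,412.95

Cushion = 2 × $1,067.62 = $2,135.24
Trial balance (start $0, +$1,067.62 each month, − disbursements):
  May: +$1,067.62 − $1,306.92 → -$239.30
  Jun: +$1,067.62 → $828.32
  Jul: +$1,067.62 − $2,173.65 → -$277.71
  Aug: +$1,067.62 → $789.91
  Sep: +$1,067.62 → $1,857.53
  Oct: +$1,067.62 − $2,173.65 → $751.50
  Nov: +$1,067.62 → $1,819.12
  Dec: +$1,067.62 → $2,886.74
  Jan: +$1,067.62 − $2,173.65 → $1,780.71
  Feb: +$1,067.62 → $2,848.33
  Mar: +$1,067.62 − $2,809.92 → $1,106.03
  Apr: +$1,067.62 − $2,173.65 → $0.00
Lowest trial balance = -$277.71 (Jul)
Initial deposit = cushion − low point = $2,135.24 − (-$277.71) = $2,412.95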